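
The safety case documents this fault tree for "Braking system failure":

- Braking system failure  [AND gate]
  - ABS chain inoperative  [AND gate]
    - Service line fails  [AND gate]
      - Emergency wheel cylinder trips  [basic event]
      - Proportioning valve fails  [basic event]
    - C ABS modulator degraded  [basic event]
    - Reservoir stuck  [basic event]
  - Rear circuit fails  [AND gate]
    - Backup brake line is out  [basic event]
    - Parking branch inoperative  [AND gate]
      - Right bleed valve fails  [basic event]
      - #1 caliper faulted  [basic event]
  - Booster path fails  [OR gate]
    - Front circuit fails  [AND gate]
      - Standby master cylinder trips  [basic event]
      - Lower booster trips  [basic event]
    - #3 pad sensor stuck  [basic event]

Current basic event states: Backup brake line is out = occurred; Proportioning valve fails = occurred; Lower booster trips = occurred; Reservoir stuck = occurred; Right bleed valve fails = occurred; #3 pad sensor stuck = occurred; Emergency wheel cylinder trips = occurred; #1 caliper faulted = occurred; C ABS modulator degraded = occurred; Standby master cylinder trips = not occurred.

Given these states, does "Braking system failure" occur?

Yes

Service line fails [AND]: Emergency wheel cylinder trips=occurs, Proportioning valve fails=occurs → all inputs occur → occurs.
ABS chain inoperative [AND]: Service line fails=occurs, C ABS modulator degraded=occurs, Reservoir stuck=occurs → all inputs occur → occurs.
Parking branch inoperative [AND]: Right bleed valve fails=occurs, #1 caliper faulted=occurs → all inputs occur → occurs.
Rear circuit fails [AND]: Backup brake line is out=occurs, Parking branch inoperative=occurs → all inputs occur → occurs.
Front circuit fails [AND]: Standby master cylinder trips=not, Lower booster trips=occurs → not all inputs occur → does not occur.
Booster path fails [OR]: Front circuit fails=not, #3 pad sensor stuck=occurs → at least one input occurs → occurs.
Braking system failure [AND]: ABS chain inoperative=occurs, Rear circuit fails=occurs, Booster path fails=occurs → all inputs occur → occurs.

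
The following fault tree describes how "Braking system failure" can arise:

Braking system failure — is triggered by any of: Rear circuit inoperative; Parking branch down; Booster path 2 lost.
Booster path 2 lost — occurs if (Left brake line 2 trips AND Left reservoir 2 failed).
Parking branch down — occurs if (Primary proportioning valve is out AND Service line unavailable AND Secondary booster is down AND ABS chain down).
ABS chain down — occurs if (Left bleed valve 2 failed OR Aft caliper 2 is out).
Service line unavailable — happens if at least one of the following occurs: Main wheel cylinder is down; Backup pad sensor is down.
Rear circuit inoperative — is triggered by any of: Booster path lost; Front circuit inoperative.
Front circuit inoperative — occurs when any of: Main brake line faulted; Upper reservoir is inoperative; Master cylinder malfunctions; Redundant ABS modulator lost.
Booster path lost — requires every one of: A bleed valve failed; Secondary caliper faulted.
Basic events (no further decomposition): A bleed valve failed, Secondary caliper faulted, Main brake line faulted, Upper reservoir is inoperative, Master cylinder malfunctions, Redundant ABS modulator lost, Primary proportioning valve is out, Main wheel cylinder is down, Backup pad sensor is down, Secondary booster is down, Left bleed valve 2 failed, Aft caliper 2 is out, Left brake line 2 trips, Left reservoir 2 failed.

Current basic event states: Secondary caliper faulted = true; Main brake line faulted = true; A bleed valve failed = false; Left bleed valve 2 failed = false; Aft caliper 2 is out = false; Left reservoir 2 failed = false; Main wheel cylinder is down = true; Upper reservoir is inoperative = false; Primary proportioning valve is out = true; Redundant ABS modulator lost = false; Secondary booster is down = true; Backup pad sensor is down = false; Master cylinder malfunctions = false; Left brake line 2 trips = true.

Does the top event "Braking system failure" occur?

Yes

Booster path lost [AND]: A bleed valve failed=not, Secondary caliper faulted=occurs → not all inputs occur → does not occur.
Front circuit inoperative [OR]: Main brake line faulted=occurs, Upper reservoir is inoperative=not, Master cylinder malfunctions=not, Redundant ABS modulator lost=not → at least one input occurs → occurs.
Rear circuit inoperative [OR]: Booster path lost=not, Front circuit inoperative=occurs → at least one input occurs → occurs.
Service line unavailable [OR]: Main wheel cylinder is down=occurs, Backup pad sensor is down=not → at least one input occurs → occurs.
ABS chain down [OR]: Left bleed valve 2 failed=not, Aft caliper 2 is out=not → no input occurs → does not occur.
Parking branch down [AND]: Primary proportioning valve is out=occurs, Service line unavailable=occurs, Secondary booster is down=occurs, ABS chain down=not → not all inputs occur → does not occur.
Booster path 2 lost [AND]: Left brake line 2 trips=occurs, Left reservoir 2 failed=not → not all inputs occur → does not occur.
Braking system failure [OR]: Rear circuit inoperative=occurs, Parking branch down=not, Booster path 2 lost=not → at least one input occurs → occurs.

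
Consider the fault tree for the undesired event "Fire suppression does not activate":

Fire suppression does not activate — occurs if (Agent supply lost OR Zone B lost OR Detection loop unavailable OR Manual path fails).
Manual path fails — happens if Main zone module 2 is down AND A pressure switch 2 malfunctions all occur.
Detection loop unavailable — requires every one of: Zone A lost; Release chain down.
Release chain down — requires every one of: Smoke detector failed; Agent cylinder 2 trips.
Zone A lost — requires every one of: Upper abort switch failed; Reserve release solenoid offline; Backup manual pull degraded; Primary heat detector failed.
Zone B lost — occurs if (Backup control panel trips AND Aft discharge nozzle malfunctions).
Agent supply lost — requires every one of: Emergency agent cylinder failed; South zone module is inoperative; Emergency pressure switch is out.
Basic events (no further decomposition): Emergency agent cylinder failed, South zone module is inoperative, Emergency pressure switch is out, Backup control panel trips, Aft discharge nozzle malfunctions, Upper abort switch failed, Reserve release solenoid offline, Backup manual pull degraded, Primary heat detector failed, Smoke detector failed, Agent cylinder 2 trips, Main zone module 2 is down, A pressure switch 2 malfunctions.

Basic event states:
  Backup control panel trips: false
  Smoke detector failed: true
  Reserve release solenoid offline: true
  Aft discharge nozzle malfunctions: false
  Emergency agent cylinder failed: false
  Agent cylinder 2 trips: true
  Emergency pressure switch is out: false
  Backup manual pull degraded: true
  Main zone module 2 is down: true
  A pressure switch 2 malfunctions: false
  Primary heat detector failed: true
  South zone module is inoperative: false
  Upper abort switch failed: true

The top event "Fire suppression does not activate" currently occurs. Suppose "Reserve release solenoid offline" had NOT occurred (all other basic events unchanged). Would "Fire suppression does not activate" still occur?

Counterfactual: set "Reserve release solenoid offline" to not occurred.
Agent supply lost [AND]: Emergency agent cylinder failed=not, South zone module is inoperative=not, Emergency pressure switch is out=not → not all inputs occur → does not occur.
Zone B lost [AND]: Backup control panel trips=not, Aft discharge nozzle malfunctions=not → not all inputs occur → does not occur.
Zone A lost [AND]: Upper abort switch failed=occurs, Reserve release solenoid offline=not, Backup manual pull degraded=occurs, Primary heat detector failed=occurs → not all inputs occur → does not occur.
Release chain down [AND]: Smoke detector failed=occurs, Agent cylinder 2 trips=occurs → all inputs occur → occurs.
Detection loop unavailable [AND]: Zone A lost=not, Release chain down=occurs → not all inputs occur → does not occur.
Manual path fails [AND]: Main zone module 2 is down=occurs, A pressure switch 2 malfunctions=not → not all inputs occur → does not occur.
Fire suppression does not activate [OR]: Agent supply lost=not, Zone B lost=not, Detection loop unavailable=not, Manual path fails=not → no input occurs → does not occur.

No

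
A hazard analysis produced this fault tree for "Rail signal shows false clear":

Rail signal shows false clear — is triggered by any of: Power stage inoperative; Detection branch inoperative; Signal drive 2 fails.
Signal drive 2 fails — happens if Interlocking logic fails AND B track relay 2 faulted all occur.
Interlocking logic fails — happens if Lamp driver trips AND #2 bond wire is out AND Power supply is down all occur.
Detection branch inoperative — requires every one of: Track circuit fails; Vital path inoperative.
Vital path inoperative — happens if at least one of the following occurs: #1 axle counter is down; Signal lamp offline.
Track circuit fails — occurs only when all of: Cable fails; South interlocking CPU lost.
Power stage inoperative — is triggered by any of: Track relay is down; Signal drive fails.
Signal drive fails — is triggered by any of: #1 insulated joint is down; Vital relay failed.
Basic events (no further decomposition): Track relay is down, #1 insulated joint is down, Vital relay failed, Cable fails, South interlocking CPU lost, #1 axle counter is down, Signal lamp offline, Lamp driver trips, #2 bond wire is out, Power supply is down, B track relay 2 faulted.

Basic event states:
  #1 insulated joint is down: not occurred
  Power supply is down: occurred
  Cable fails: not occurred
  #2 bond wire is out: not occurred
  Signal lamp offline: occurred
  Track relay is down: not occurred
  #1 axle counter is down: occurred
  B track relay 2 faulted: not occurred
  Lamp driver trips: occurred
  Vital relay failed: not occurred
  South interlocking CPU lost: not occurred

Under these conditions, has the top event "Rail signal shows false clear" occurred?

Signal drive fails [OR]: #1 insulated joint is down=not, Vital relay failed=not → no input occurs → does not occur.
Power stage inoperative [OR]: Track relay is down=not, Signal drive fails=not → no input occurs → does not occur.
Track circuit fails [AND]: Cable fails=not, South interlocking CPU lost=not → not all inputs occur → does not occur.
Vital path inoperative [OR]: #1 axle counter is down=occurs, Signal lamp offline=occurs → at least one input occurs → occurs.
Detection branch inoperative [AND]: Track circuit fails=not, Vital path inoperative=occurs → not all inputs occur → does not occur.
Interlocking logic fails [AND]: Lamp driver trips=occurs, #2 bond wire is out=not, Power supply is down=occurs → not all inputs occur → does not occur.
Signal drive 2 fails [AND]: Interlocking logic fails=not, B track relay 2 faulted=not → not all inputs occur → does not occur.
Rail signal shows false clear [OR]: Power stage inoperative=not, Detection branch inoperative=not, Signal drive 2 fails=not → no input occurs → does not occur.

No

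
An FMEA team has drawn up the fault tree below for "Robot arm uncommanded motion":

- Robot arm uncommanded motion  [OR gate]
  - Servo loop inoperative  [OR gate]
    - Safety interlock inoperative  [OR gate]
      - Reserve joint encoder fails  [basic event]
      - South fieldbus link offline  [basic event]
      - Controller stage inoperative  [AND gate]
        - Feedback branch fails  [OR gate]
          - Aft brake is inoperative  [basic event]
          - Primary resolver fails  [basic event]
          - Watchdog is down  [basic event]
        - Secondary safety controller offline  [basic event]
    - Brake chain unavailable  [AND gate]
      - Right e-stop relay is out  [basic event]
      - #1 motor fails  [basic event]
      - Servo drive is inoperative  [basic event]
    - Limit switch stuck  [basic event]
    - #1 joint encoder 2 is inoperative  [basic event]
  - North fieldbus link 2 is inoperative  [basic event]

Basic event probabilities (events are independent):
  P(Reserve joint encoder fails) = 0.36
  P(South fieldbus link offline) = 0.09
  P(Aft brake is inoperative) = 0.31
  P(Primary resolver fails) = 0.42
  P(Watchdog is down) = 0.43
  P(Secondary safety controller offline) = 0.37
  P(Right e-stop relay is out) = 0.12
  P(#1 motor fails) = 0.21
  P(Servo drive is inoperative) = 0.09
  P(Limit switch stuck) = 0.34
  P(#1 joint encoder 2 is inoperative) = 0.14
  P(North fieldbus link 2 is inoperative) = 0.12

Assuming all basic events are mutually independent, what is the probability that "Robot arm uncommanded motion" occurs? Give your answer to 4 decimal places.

0.7927

P(Feedback branch fails) [OR] = 1 − (1−0.31) × (1−0.42) × (1−0.43) = 0.771886
P(Controller stage inoperative) [AND] = 0.771886 × 0.37 = 0.285598
P(Safety interlock inoperative) [OR] = 1 − (1−0.36) × (1−0.09) × (1−0.285598) = 0.583932
P(Brake chain unavailable) [AND] = 0.12 × 0.21 × 0.09 = 0.002268
P(Servo loop inoperative) [OR] = 1 − (1−0.583932) × (1−0.002268) × (1−0.34) × (1−0.14) = 0.764375
P(Robot arm uncommanded motion) [OR] = 1 − (1−0.764375) × (1−0.12) = 0.792650
Rounded to 4 decimal places: P(Robot arm uncommanded motion) ≈ 0.7927.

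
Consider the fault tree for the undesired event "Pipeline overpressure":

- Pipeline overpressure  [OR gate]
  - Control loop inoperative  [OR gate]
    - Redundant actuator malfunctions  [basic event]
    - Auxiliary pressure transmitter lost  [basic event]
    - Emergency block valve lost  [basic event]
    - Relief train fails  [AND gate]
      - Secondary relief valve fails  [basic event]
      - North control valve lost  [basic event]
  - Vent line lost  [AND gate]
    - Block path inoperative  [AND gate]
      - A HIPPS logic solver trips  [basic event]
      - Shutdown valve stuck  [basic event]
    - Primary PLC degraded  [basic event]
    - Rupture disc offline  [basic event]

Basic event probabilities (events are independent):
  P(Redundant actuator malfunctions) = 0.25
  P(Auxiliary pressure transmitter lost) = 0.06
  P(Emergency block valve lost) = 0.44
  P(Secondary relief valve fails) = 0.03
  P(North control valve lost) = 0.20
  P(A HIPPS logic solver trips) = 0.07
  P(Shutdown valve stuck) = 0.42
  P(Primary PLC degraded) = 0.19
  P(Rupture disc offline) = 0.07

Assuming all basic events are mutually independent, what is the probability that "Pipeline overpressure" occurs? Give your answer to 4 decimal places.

P(Relief train fails) [AND] = 0.03 × 0.20 = 0.006000
P(Control loop inoperative) [OR] = 1 − (1−0.25) × (1−0.06) × (1−0.44) × (1−0.006000) = 0.607569
P(Block path inoperative) [AND] = 0.07 × 0.42 = 0.029400
P(Vent line lost) [AND] = 0.029400 × 0.19 × 0.07 = 0.000391
P(Pipeline overpressure) [OR] = 1 − (1−0.607569) × (1−0.000391) = 0.607722
Rounded to 4 decimal places: P(Pipeline overpressure) ≈ 0.6077.

0.6077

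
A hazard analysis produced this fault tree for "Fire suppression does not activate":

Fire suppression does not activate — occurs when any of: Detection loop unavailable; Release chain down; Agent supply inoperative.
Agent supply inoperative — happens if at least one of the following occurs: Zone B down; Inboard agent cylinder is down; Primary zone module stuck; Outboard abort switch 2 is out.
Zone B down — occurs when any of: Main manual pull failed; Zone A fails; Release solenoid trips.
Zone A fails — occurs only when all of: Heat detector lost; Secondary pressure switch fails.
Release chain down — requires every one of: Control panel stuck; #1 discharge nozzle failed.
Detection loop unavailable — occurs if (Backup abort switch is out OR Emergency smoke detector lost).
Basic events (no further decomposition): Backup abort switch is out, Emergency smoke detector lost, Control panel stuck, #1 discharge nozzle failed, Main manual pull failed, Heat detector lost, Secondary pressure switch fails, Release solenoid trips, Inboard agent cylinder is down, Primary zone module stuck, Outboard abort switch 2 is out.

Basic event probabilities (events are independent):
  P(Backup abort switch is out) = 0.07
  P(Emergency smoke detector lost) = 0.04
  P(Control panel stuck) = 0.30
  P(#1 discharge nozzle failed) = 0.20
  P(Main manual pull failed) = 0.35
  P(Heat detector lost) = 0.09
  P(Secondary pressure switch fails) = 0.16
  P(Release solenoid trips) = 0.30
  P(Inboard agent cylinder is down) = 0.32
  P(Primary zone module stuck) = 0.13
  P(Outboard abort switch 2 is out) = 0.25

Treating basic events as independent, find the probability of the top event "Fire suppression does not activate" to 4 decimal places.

0.8330

P(Detection loop unavailable) [OR] = 1 − (1−0.07) × (1−0.04) = 0.107200
P(Release chain down) [AND] = 0.30 × 0.20 = 0.060000
P(Zone A fails) [AND] = 0.09 × 0.16 = 0.014400
P(Zone B down) [OR] = 1 − (1−0.35) × (1−0.014400) × (1−0.30) = 0.551552
P(Agent supply inoperative) [OR] = 1 − (1−0.551552) × (1−0.32) × (1−0.13) × (1−0.25) = 0.801024
P(Fire suppression does not activate) [OR] = 1 − (1−0.107200) × (1−0.060000) × (1−0.801024) = 0.833013
Rounded to 4 decimal places: P(Fire suppression does not activate) ≈ 0.8330.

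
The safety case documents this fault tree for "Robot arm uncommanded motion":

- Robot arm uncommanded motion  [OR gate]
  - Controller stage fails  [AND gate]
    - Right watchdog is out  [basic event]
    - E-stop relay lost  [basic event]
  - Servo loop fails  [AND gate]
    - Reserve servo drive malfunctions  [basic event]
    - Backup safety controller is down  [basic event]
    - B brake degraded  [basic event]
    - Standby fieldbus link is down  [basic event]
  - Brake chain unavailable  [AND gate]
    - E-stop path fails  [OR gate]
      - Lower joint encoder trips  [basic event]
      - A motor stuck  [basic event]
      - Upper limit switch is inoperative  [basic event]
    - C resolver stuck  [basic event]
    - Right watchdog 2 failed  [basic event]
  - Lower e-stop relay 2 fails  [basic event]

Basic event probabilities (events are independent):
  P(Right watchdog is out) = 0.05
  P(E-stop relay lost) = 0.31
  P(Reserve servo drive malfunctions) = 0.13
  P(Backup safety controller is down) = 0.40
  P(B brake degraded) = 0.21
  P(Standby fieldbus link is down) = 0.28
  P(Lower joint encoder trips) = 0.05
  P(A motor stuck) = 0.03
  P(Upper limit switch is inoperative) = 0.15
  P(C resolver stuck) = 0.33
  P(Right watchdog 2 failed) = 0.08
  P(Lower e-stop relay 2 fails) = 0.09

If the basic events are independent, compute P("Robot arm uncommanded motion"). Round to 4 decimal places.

P(Controller stage fails) [AND] = 0.05 × 0.31 = 0.015500
P(Servo loop fails) [AND] = 0.13 × 0.40 × 0.21 × 0.28 = 0.003058
P(E-stop path fails) [OR] = 1 − (1−0.05) × (1−0.03) × (1−0.15) = 0.216725
P(Brake chain unavailable) [AND] = 0.216725 × 0.33 × 0.08 = 0.005722
P(Robot arm uncommanded motion) [OR] = 1 − (1−0.015500) × (1−0.003058) × (1−0.005722) × (1−0.09) = 0.111955
Rounded to 4 decimal places: P(Robot arm uncommanded motion) ≈ 0.1120.

0.1120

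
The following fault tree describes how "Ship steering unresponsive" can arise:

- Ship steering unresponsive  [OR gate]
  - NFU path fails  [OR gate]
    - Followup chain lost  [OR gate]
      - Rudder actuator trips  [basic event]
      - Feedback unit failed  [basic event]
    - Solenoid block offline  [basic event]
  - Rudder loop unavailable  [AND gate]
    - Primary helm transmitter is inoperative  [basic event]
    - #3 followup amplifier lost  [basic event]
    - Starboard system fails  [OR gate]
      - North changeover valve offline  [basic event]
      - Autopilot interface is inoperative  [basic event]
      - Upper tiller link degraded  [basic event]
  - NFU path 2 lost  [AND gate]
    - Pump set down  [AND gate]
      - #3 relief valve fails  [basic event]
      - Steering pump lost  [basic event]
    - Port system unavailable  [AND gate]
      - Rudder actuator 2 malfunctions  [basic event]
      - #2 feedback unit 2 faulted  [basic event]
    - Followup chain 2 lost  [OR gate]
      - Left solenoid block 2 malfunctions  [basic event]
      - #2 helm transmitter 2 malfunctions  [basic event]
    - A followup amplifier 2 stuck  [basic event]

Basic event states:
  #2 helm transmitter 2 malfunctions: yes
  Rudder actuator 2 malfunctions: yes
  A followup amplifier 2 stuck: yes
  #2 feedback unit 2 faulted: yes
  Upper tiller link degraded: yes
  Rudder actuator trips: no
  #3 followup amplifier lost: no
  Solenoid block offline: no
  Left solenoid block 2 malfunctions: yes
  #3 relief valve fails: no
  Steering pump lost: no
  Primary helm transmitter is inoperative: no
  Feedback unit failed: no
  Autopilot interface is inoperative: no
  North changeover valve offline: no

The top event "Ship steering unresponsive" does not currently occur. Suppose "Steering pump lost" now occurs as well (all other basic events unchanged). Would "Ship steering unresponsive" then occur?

No

Counterfactual: set "Steering pump lost" to occurred.
Followup chain lost [OR]: Rudder actuator trips=not, Feedback unit failed=not → no input occurs → does not occur.
NFU path fails [OR]: Followup chain lost=not, Solenoid block offline=not → no input occurs → does not occur.
Starboard system fails [OR]: North changeover valve offline=not, Autopilot interface is inoperative=not, Upper tiller link degraded=occurs → at least one input occurs → occurs.
Rudder loop unavailable [AND]: Primary helm transmitter is inoperative=not, #3 followup amplifier lost=not, Starboard system fails=occurs → not all inputs occur → does not occur.
Pump set down [AND]: #3 relief valve fails=not, Steering pump lost=occurs → not all inputs occur → does not occur.
Port system unavailable [AND]: Rudder actuator 2 malfunctions=occurs, #2 feedback unit 2 faulted=occurs → all inputs occur → occurs.
Followup chain 2 lost [OR]: Left solenoid block 2 malfunctions=occurs, #2 helm transmitter 2 malfunctions=occurs → at least one input occurs → occurs.
NFU path 2 lost [AND]: Pump set down=not, Port system unavailable=occurs, Followup chain 2 lost=occurs, A followup amplifier 2 stuck=occurs → not all inputs occur → does not occur.
Ship steering unresponsive [OR]: NFU path fails=not, Rudder loop unavailable=not, NFU path 2 lost=not → no input occurs → does not occur.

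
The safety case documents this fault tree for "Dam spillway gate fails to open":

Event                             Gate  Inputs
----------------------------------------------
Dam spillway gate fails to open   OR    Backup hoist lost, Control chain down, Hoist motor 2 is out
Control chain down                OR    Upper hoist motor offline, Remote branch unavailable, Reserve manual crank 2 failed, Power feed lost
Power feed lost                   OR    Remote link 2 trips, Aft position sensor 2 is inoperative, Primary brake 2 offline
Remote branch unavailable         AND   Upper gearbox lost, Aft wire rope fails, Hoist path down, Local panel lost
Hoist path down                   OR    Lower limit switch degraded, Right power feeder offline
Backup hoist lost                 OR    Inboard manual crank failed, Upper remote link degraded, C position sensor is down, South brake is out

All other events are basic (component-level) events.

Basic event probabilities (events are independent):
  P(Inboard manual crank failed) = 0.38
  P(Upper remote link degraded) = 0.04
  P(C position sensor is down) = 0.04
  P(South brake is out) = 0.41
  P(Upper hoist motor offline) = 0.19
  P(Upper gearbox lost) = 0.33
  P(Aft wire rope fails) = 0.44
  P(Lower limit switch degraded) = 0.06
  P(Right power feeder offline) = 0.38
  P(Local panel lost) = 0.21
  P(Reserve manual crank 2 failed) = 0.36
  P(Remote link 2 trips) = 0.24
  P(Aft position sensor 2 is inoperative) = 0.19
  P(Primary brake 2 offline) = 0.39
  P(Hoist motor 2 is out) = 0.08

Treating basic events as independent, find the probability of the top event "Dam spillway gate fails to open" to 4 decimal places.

0.9404

P(Backup hoist lost) [OR] = 1 − (1−0.38) × (1−0.04) × (1−0.04) × (1−0.41) = 0.662879
P(Hoist path down) [OR] = 1 − (1−0.06) × (1−0.38) = 0.417200
P(Remote branch unavailable) [AND] = 0.33 × 0.44 × 0.417200 × 0.21 = 0.012721
P(Power feed lost) [OR] = 1 − (1−0.24) × (1−0.19) × (1−0.39) = 0.624484
P(Control chain down) [OR] = 1 − (1−0.19) × (1−0.012721) × (1−0.36) × (1−0.624484) = 0.807809
P(Dam spillway gate fails to open) [OR] = 1 − (1−0.662879) × (1−0.807809) × (1−0.08) = 0.940392
Rounded to 4 decimal places: P(Dam spillway gate fails to open) ≈ 0.9404.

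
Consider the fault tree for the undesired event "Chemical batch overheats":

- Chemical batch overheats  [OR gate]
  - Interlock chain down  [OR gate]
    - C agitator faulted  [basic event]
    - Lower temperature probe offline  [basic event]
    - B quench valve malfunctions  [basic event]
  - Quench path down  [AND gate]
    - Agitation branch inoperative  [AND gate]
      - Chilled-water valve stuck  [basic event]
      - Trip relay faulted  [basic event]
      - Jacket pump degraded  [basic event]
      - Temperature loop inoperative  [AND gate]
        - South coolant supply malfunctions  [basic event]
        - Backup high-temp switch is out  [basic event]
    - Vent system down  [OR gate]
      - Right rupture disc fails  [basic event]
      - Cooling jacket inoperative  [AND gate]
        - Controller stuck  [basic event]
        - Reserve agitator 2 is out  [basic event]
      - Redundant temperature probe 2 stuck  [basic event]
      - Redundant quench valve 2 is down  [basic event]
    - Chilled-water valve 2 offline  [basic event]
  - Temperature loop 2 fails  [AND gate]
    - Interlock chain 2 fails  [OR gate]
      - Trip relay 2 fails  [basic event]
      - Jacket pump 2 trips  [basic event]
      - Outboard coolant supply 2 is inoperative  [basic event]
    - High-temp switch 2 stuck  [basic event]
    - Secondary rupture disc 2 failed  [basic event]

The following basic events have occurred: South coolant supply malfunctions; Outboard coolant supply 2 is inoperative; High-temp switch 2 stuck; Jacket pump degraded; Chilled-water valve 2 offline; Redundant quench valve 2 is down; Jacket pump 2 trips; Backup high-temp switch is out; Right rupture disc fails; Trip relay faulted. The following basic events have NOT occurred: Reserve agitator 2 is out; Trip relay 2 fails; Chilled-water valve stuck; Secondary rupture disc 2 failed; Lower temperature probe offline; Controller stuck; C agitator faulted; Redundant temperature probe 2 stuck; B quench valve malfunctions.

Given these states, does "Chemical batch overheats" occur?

No

Interlock chain down [OR]: C agitator faulted=not, Lower temperature probe offline=not, B quench valve malfunctions=not → no input occurs → does not occur.
Temperature loop inoperative [AND]: South coolant supply malfunctions=occurs, Backup high-temp switch is out=occurs → all inputs occur → occurs.
Agitation branch inoperative [AND]: Chilled-water valve stuck=not, Trip relay faulted=occurs, Jacket pump degraded=occurs, Temperature loop inoperative=occurs → not all inputs occur → does not occur.
Cooling jacket inoperative [AND]: Controller stuck=not, Reserve agitator 2 is out=not → not all inputs occur → does not occur.
Vent system down [OR]: Right rupture disc fails=occurs, Cooling jacket inoperative=not, Redundant temperature probe 2 stuck=not, Redundant quench valve 2 is down=occurs → at least one input occurs → occurs.
Quench path down [AND]: Agitation branch inoperative=not, Vent system down=occurs, Chilled-water valve 2 offline=occurs → not all inputs occur → does not occur.
Interlock chain 2 fails [OR]: Trip relay 2 fails=not, Jacket pump 2 trips=occurs, Outboard coolant supply 2 is inoperative=occurs → at least one input occurs → occurs.
Temperature loop 2 fails [AND]: Interlock chain 2 fails=occurs, High-temp switch 2 stuck=occurs, Secondary rupture disc 2 failed=not → not all inputs occur → does not occur.
Chemical batch overheats [OR]: Interlock chain down=not, Quench path down=not, Temperature loop 2 fails=not → no input occurs → does not occur.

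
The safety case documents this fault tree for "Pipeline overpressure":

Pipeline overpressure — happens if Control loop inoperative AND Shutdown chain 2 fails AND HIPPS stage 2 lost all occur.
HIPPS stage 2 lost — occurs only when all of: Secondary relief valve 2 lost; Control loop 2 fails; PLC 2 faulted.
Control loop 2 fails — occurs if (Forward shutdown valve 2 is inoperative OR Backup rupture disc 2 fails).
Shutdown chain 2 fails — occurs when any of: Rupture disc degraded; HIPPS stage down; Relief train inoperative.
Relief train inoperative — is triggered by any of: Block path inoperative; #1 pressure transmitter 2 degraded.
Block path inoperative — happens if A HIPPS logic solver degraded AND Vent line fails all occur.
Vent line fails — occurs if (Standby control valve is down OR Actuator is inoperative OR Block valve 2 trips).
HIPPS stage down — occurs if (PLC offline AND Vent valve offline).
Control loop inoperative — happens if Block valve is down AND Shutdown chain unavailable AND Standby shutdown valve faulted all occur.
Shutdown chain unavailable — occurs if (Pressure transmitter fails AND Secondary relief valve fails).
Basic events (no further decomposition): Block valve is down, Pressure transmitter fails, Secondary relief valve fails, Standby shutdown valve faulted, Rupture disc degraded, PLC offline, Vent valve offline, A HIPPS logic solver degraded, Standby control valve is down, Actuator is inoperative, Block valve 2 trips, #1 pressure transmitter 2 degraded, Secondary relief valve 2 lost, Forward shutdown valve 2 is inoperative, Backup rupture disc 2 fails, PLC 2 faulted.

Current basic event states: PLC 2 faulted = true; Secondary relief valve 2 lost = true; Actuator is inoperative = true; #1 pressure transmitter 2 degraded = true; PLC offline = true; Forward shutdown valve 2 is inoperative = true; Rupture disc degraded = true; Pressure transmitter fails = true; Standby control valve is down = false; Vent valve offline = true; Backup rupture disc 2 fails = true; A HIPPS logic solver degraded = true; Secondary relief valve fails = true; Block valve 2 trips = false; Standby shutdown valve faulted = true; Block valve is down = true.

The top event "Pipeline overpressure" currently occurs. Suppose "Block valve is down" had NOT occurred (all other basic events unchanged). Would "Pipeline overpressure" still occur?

No

Counterfactual: set "Block valve is down" to not occurred.
Shutdown chain unavailable [AND]: Pressure transmitter fails=occurs, Secondary relief valve fails=occurs → all inputs occur → occurs.
Control loop inoperative [AND]: Block valve is down=not, Shutdown chain unavailable=occurs, Standby shutdown valve faulted=occurs → not all inputs occur → does not occur.
HIPPS stage down [AND]: PLC offline=occurs, Vent valve offline=occurs → all inputs occur → occurs.
Vent line fails [OR]: Standby control valve is down=not, Actuator is inoperative=occurs, Block valve 2 trips=not → at least one input occurs → occurs.
Block path inoperative [AND]: A HIPPS logic solver degraded=occurs, Vent line fails=occurs → all inputs occur → occurs.
Relief train inoperative [OR]: Block path inoperative=occurs, #1 pressure transmitter 2 degraded=occurs → at least one input occurs → occurs.
Shutdown chain 2 fails [OR]: Rupture disc degraded=occurs, HIPPS stage down=occurs, Relief train inoperative=occurs → at least one input occurs → occurs.
Control loop 2 fails [OR]: Forward shutdown valve 2 is inoperative=occurs, Backup rupture disc 2 fails=occurs → at least one input occurs → occurs.
HIPPS stage 2 lost [AND]: Secondary relief valve 2 lost=occurs, Control loop 2 fails=occurs, PLC 2 faulted=occurs → all inputs occur → occurs.
Pipeline overpressure [AND]: Control loop inoperative=not, Shutdown chain 2 fails=occurs, HIPPS stage 2 lost=occurs → not all inputs occur → does not occur.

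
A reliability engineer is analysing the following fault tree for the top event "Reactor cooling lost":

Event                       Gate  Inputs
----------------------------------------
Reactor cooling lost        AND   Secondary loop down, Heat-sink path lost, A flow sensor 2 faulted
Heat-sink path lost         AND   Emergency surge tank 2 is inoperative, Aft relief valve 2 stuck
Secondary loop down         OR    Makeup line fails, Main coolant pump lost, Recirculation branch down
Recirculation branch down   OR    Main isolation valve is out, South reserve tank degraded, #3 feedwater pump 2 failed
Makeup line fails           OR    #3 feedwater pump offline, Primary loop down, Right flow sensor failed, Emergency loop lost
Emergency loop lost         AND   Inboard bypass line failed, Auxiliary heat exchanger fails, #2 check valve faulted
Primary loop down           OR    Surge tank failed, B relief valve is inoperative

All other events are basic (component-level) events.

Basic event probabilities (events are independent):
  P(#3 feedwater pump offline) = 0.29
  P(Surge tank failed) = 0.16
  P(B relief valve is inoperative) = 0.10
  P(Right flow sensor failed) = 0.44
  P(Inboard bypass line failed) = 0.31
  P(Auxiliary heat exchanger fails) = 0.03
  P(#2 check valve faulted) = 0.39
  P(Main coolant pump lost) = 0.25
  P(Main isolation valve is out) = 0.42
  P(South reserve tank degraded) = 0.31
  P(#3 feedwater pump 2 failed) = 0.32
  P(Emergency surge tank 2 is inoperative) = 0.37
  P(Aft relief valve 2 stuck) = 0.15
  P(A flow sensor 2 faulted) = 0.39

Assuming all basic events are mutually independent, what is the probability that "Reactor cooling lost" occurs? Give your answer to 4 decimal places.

P(Primary loop down) [OR] = 1 − (1−0.16) × (1−0.10) = 0.244000
P(Emergency loop lost) [AND] = 0.31 × 0.03 × 0.39 = 0.003627
P(Makeup line fails) [OR] = 1 − (1−0.29) × (1−0.244000) × (1−0.44) × (1−0.003627) = 0.700505
P(Recirculation branch down) [OR] = 1 − (1−0.42) × (1−0.31) × (1−0.32) = 0.727864
P(Secondary loop down) [OR] = 1 − (1−0.700505) × (1−0.25) × (1−0.727864) = 0.938872
P(Heat-sink path lost) [AND] = 0.37 × 0.15 = 0.055500
P(Reactor cooling lost) [AND] = 0.938872 × 0.055500 × 0.39 = 0.020322
Rounded to 4 decimal places: P(Reactor cooling lost) ≈ 0.0203.

0.0203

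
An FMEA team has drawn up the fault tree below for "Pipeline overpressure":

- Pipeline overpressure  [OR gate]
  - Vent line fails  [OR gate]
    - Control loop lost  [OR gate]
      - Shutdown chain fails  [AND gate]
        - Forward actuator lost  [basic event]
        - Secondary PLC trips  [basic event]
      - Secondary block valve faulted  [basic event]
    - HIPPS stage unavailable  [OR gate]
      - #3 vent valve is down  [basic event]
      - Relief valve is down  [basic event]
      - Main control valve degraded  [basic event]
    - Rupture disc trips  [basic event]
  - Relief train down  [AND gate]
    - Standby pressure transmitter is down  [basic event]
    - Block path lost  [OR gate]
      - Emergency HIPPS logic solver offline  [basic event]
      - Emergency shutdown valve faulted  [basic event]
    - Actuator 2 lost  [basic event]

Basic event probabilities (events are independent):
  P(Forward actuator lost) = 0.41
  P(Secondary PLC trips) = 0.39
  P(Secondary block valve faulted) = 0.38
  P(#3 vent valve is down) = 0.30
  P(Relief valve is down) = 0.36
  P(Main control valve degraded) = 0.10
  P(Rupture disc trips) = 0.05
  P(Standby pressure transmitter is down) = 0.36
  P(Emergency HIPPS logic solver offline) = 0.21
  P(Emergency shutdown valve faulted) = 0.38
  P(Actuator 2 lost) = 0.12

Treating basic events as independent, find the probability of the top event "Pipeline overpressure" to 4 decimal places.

0.8049

P(Shutdown chain fails) [AND] = 0.41 × 0.39 = 0.159900
P(Control loop lost) [OR] = 1 − (1−0.159900) × (1−0.38) = 0.479138
P(HIPPS stage unavailable) [OR] = 1 − (1−0.30) × (1−0.36) × (1−0.10) = 0.596800
P(Vent line fails) [OR] = 1 − (1−0.479138) × (1−0.596800) × (1−0.05) = 0.800489
P(Block path lost) [OR] = 1 − (1−0.21) × (1−0.38) = 0.510200
P(Relief train down) [AND] = 0.36 × 0.510200 × 0.12 = 0.022041
P(Pipeline overpressure) [OR] = 1 − (1−0.800489) × (1−0.022041) = 0.804886
Rounded to 4 decimal places: P(Pipeline overpressure) ≈ 0.8049.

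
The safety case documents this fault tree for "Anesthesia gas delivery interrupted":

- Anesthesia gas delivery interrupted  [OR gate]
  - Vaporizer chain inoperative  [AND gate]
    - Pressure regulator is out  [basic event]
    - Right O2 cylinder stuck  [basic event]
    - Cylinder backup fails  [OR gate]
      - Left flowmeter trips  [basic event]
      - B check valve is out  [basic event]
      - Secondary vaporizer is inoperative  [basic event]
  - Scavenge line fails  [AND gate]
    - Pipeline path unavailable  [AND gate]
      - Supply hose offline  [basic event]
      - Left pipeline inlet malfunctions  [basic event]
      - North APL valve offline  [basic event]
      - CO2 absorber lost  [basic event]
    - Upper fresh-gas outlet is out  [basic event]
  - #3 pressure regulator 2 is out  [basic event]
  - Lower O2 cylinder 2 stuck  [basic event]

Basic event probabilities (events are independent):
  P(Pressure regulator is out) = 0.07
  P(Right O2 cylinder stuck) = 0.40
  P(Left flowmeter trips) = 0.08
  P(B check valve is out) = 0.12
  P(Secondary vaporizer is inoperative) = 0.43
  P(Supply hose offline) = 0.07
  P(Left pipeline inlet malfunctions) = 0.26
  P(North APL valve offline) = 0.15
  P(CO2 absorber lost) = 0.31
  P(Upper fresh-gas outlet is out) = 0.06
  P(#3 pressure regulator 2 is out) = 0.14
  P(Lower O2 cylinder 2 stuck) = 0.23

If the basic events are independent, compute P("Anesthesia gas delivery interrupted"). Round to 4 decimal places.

P(Cylinder backup fails) [OR] = 1 − (1−0.08) × (1−0.12) × (1−0.43) = 0.538528
P(Vaporizer chain inoperative) [AND] = 0.07 × 0.40 × 0.538528 = 0.015079
P(Pipeline path unavailable) [AND] = 0.07 × 0.26 × 0.15 × 0.31 = 0.000846
P(Scavenge line fails) [AND] = 0.000846 × 0.06 = 0.000051
P(Anesthesia gas delivery interrupted) [OR] = 1 − (1−0.015079) × (1−0.000051) × (1−0.14) × (1−0.23) = 0.347819
Rounded to 4 decimal places: P(Anesthesia gas delivery interrupted) ≈ 0.3478.

0.3478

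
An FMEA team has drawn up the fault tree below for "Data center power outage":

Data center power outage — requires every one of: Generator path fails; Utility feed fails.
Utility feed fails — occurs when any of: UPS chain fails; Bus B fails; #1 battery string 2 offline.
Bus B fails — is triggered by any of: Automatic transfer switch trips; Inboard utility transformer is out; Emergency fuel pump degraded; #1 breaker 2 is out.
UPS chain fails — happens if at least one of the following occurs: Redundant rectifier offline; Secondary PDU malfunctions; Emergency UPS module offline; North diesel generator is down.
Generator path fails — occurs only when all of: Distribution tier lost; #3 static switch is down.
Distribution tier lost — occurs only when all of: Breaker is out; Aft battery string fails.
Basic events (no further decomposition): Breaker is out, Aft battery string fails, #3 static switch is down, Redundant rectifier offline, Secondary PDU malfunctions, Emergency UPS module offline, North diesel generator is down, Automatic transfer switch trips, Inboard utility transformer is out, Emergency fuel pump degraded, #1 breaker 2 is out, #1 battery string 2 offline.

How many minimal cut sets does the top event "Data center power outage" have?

Distribution tier lost [AND]: one cut set from each child combined → 1 × 1 = 1 cut set(s).
Generator path fails [AND]: one cut set from each child combined → 1 × 1 = 1 cut set(s).
UPS chain fails [OR]: union of children's cut sets → 4 cut set(s).
Bus B fails [OR]: union of children's cut sets → 4 cut set(s).
Utility feed fails [OR]: union of children's cut sets → 9 cut set(s).
Data center power outage [AND]: one cut set from each child combined → 1 × 9 = 9 cut set(s).
Minimal cut sets: {#3 static switch is down, Aft battery string fails, Breaker is out, Redundant rectifier offline}; {#3 static switch is down, Aft battery string fails, Breaker is out, Secondary PDU malfunctions}; {#3 static switch is down, Aft battery string fails, Breaker is out, Emergency UPS module offline}; {#3 static switch is down, Aft battery string fails, Breaker is out, North diesel generator is down}; {#3 static switch is down, Aft battery string fails, Automatic transfer switch trips, Breaker is out}; {#3 static switch is down, Aft battery string fails, Breaker is out, Inboard utility transformer is out}; {#3 static switch is down, Aft battery string fails, Breaker is out, Emergency fuel pump degraded}; {#1 breaker 2 is out, #3 static switch is down, Aft battery string fails, Breaker is out}; {#1 battery string 2 offline, #3 static switch is down, Aft battery string fails, Breaker is out}.

9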